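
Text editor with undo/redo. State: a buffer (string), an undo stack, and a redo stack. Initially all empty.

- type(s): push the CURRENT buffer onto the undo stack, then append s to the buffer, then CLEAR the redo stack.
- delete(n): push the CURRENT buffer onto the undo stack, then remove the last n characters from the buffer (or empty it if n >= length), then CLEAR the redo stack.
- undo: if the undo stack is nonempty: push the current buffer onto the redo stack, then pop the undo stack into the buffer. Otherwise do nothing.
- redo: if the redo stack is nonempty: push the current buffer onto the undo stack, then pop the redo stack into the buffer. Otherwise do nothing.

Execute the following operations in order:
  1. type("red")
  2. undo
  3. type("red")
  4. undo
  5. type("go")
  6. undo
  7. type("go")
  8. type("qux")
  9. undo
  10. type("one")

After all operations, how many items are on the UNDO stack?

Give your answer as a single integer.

Answer: 2

Derivation:
After op 1 (type): buf='red' undo_depth=1 redo_depth=0
After op 2 (undo): buf='(empty)' undo_depth=0 redo_depth=1
After op 3 (type): buf='red' undo_depth=1 redo_depth=0
After op 4 (undo): buf='(empty)' undo_depth=0 redo_depth=1
After op 5 (type): buf='go' undo_depth=1 redo_depth=0
After op 6 (undo): buf='(empty)' undo_depth=0 redo_depth=1
After op 7 (type): buf='go' undo_depth=1 redo_depth=0
After op 8 (type): buf='goqux' undo_depth=2 redo_depth=0
After op 9 (undo): buf='go' undo_depth=1 redo_depth=1
After op 10 (type): buf='goone' undo_depth=2 redo_depth=0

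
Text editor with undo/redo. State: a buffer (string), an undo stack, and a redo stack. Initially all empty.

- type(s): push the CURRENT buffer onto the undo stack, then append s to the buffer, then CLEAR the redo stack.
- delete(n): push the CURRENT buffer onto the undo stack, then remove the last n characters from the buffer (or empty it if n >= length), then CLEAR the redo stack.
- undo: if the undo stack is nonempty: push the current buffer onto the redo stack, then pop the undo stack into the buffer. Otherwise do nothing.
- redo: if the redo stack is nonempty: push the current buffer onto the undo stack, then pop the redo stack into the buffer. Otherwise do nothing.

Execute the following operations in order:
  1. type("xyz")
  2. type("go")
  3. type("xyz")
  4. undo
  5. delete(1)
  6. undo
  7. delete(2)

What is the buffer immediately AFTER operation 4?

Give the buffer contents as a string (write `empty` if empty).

Answer: xyzgo

Derivation:
After op 1 (type): buf='xyz' undo_depth=1 redo_depth=0
After op 2 (type): buf='xyzgo' undo_depth=2 redo_depth=0
After op 3 (type): buf='xyzgoxyz' undo_depth=3 redo_depth=0
After op 4 (undo): buf='xyzgo' undo_depth=2 redo_depth=1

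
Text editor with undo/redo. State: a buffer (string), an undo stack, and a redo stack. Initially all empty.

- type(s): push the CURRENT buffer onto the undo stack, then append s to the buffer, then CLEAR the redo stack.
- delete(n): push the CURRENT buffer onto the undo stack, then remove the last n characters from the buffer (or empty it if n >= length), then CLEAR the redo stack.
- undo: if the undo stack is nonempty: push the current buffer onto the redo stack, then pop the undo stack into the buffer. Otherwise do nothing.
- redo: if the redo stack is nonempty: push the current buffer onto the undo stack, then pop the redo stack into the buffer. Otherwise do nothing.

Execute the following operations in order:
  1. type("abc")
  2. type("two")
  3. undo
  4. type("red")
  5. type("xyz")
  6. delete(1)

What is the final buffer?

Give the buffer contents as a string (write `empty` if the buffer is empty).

Answer: abcredxy

Derivation:
After op 1 (type): buf='abc' undo_depth=1 redo_depth=0
After op 2 (type): buf='abctwo' undo_depth=2 redo_depth=0
After op 3 (undo): buf='abc' undo_depth=1 redo_depth=1
After op 4 (type): buf='abcred' undo_depth=2 redo_depth=0
After op 5 (type): buf='abcredxyz' undo_depth=3 redo_depth=0
After op 6 (delete): buf='abcredxy' undo_depth=4 redo_depth=0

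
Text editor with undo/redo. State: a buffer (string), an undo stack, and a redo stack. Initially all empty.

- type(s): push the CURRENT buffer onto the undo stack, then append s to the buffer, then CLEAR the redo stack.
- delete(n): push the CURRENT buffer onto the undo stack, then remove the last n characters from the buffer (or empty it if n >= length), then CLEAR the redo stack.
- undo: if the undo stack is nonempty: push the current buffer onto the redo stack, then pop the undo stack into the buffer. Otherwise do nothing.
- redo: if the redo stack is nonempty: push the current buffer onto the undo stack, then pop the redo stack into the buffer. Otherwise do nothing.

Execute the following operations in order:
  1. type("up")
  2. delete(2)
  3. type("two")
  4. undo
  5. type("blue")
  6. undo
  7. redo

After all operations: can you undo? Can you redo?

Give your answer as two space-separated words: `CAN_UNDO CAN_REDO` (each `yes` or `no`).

After op 1 (type): buf='up' undo_depth=1 redo_depth=0
After op 2 (delete): buf='(empty)' undo_depth=2 redo_depth=0
After op 3 (type): buf='two' undo_depth=3 redo_depth=0
After op 4 (undo): buf='(empty)' undo_depth=2 redo_depth=1
After op 5 (type): buf='blue' undo_depth=3 redo_depth=0
After op 6 (undo): buf='(empty)' undo_depth=2 redo_depth=1
After op 7 (redo): buf='blue' undo_depth=3 redo_depth=0

Answer: yes no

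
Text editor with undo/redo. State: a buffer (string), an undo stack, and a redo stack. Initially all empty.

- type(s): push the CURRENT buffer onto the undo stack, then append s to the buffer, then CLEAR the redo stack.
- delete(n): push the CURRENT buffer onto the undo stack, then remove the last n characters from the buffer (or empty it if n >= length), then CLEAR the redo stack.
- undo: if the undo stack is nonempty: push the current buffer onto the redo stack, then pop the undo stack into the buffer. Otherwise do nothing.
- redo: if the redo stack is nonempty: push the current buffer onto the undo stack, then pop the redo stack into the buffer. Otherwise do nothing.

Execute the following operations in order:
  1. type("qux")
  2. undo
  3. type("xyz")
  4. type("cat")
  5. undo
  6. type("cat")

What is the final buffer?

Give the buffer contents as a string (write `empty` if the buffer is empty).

After op 1 (type): buf='qux' undo_depth=1 redo_depth=0
After op 2 (undo): buf='(empty)' undo_depth=0 redo_depth=1
After op 3 (type): buf='xyz' undo_depth=1 redo_depth=0
After op 4 (type): buf='xyzcat' undo_depth=2 redo_depth=0
After op 5 (undo): buf='xyz' undo_depth=1 redo_depth=1
After op 6 (type): buf='xyzcat' undo_depth=2 redo_depth=0

Answer: xyzcat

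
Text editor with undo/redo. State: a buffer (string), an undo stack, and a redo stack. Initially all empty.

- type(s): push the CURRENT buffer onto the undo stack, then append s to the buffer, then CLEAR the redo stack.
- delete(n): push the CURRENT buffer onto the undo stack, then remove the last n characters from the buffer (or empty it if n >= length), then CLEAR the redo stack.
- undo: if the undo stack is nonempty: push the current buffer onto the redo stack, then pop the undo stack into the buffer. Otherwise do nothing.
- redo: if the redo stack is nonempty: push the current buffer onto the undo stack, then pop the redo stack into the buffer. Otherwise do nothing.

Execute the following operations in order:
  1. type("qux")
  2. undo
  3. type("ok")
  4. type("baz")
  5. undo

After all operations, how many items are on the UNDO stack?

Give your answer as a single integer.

Answer: 1

Derivation:
After op 1 (type): buf='qux' undo_depth=1 redo_depth=0
After op 2 (undo): buf='(empty)' undo_depth=0 redo_depth=1
After op 3 (type): buf='ok' undo_depth=1 redo_depth=0
After op 4 (type): buf='okbaz' undo_depth=2 redo_depth=0
After op 5 (undo): buf='ok' undo_depth=1 redo_depth=1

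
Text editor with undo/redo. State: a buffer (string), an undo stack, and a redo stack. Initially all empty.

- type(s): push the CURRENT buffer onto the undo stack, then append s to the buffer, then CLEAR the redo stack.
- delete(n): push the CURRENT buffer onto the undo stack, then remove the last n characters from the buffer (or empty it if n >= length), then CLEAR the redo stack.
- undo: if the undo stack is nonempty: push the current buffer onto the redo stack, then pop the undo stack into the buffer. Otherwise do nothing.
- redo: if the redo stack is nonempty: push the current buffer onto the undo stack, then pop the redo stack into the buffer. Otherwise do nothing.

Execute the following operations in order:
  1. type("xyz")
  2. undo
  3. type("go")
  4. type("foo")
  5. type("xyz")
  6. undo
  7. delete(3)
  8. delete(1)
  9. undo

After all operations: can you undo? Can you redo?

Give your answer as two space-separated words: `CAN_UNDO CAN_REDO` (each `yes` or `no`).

Answer: yes yes

Derivation:
After op 1 (type): buf='xyz' undo_depth=1 redo_depth=0
After op 2 (undo): buf='(empty)' undo_depth=0 redo_depth=1
After op 3 (type): buf='go' undo_depth=1 redo_depth=0
After op 4 (type): buf='gofoo' undo_depth=2 redo_depth=0
After op 5 (type): buf='gofooxyz' undo_depth=3 redo_depth=0
After op 6 (undo): buf='gofoo' undo_depth=2 redo_depth=1
After op 7 (delete): buf='go' undo_depth=3 redo_depth=0
After op 8 (delete): buf='g' undo_depth=4 redo_depth=0
After op 9 (undo): buf='go' undo_depth=3 redo_depth=1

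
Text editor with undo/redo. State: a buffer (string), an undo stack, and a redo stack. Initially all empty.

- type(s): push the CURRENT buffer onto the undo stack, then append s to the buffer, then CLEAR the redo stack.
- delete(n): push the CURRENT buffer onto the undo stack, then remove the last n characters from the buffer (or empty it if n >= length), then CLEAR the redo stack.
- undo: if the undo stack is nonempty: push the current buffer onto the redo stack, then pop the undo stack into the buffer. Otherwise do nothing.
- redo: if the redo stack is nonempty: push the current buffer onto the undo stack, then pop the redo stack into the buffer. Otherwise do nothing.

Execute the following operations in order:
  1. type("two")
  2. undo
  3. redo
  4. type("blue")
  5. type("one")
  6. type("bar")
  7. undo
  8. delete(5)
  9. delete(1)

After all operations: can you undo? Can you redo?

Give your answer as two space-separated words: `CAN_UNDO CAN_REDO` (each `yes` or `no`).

Answer: yes no

Derivation:
After op 1 (type): buf='two' undo_depth=1 redo_depth=0
After op 2 (undo): buf='(empty)' undo_depth=0 redo_depth=1
After op 3 (redo): buf='two' undo_depth=1 redo_depth=0
After op 4 (type): buf='twoblue' undo_depth=2 redo_depth=0
After op 5 (type): buf='twoblueone' undo_depth=3 redo_depth=0
After op 6 (type): buf='twoblueonebar' undo_depth=4 redo_depth=0
After op 7 (undo): buf='twoblueone' undo_depth=3 redo_depth=1
After op 8 (delete): buf='twobl' undo_depth=4 redo_depth=0
After op 9 (delete): buf='twob' undo_depth=5 redo_depth=0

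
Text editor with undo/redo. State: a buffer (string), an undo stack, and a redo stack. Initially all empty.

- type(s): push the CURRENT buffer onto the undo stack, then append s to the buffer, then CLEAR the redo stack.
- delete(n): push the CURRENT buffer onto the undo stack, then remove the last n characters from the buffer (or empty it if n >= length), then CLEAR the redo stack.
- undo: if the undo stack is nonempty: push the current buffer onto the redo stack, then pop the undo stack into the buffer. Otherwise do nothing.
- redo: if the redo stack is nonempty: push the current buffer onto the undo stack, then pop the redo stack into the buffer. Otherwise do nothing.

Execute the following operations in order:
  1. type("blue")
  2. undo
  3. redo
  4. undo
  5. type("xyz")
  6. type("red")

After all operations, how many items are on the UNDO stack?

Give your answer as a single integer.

After op 1 (type): buf='blue' undo_depth=1 redo_depth=0
After op 2 (undo): buf='(empty)' undo_depth=0 redo_depth=1
After op 3 (redo): buf='blue' undo_depth=1 redo_depth=0
After op 4 (undo): buf='(empty)' undo_depth=0 redo_depth=1
After op 5 (type): buf='xyz' undo_depth=1 redo_depth=0
After op 6 (type): buf='xyzred' undo_depth=2 redo_depth=0

Answer: 2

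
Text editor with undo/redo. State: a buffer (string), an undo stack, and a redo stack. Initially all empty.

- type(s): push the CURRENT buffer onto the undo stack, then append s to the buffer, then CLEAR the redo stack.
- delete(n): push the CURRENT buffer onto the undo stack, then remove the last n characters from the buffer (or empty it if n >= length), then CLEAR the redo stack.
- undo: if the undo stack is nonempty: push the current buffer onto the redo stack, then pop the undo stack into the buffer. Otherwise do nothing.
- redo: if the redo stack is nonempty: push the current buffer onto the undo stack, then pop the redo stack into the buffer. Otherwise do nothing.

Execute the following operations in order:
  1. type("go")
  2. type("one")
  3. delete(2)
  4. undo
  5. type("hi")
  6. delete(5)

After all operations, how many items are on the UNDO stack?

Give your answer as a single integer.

After op 1 (type): buf='go' undo_depth=1 redo_depth=0
After op 2 (type): buf='goone' undo_depth=2 redo_depth=0
After op 3 (delete): buf='goo' undo_depth=3 redo_depth=0
After op 4 (undo): buf='goone' undo_depth=2 redo_depth=1
After op 5 (type): buf='goonehi' undo_depth=3 redo_depth=0
After op 6 (delete): buf='go' undo_depth=4 redo_depth=0

Answer: 4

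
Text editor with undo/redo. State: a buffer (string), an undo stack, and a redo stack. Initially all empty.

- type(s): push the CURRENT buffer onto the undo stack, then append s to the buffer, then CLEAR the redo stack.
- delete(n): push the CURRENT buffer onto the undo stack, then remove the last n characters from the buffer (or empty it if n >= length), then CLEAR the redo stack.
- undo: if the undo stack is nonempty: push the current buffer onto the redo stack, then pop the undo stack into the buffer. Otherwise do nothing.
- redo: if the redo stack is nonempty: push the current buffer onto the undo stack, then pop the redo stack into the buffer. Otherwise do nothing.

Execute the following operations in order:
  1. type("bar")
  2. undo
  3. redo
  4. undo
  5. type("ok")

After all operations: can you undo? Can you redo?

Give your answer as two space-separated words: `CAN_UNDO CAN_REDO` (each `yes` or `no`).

Answer: yes no

Derivation:
After op 1 (type): buf='bar' undo_depth=1 redo_depth=0
After op 2 (undo): buf='(empty)' undo_depth=0 redo_depth=1
After op 3 (redo): buf='bar' undo_depth=1 redo_depth=0
After op 4 (undo): buf='(empty)' undo_depth=0 redo_depth=1
After op 5 (type): buf='ok' undo_depth=1 redo_depth=0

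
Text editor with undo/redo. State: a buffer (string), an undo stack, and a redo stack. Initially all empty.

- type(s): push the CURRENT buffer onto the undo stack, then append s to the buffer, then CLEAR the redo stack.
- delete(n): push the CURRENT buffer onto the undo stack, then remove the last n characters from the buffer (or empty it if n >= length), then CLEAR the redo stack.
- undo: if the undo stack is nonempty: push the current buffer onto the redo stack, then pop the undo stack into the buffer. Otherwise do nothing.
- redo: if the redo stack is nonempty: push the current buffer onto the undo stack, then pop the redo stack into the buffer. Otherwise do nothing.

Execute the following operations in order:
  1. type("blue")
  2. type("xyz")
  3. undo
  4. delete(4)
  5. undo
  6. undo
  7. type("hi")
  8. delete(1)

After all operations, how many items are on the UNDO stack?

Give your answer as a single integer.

After op 1 (type): buf='blue' undo_depth=1 redo_depth=0
After op 2 (type): buf='bluexyz' undo_depth=2 redo_depth=0
After op 3 (undo): buf='blue' undo_depth=1 redo_depth=1
After op 4 (delete): buf='(empty)' undo_depth=2 redo_depth=0
After op 5 (undo): buf='blue' undo_depth=1 redo_depth=1
After op 6 (undo): buf='(empty)' undo_depth=0 redo_depth=2
After op 7 (type): buf='hi' undo_depth=1 redo_depth=0
After op 8 (delete): buf='h' undo_depth=2 redo_depth=0

Answer: 2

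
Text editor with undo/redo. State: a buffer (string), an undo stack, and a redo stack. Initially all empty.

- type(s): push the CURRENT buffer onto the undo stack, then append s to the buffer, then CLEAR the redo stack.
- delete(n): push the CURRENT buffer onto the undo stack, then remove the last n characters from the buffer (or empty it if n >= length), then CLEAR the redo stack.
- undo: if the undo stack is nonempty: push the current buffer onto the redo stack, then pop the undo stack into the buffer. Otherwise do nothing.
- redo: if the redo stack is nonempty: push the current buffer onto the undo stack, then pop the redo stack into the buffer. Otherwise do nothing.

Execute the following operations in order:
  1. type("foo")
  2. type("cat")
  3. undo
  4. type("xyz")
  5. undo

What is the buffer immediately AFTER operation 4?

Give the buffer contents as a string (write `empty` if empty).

After op 1 (type): buf='foo' undo_depth=1 redo_depth=0
After op 2 (type): buf='foocat' undo_depth=2 redo_depth=0
After op 3 (undo): buf='foo' undo_depth=1 redo_depth=1
After op 4 (type): buf='fooxyz' undo_depth=2 redo_depth=0

Answer: fooxyz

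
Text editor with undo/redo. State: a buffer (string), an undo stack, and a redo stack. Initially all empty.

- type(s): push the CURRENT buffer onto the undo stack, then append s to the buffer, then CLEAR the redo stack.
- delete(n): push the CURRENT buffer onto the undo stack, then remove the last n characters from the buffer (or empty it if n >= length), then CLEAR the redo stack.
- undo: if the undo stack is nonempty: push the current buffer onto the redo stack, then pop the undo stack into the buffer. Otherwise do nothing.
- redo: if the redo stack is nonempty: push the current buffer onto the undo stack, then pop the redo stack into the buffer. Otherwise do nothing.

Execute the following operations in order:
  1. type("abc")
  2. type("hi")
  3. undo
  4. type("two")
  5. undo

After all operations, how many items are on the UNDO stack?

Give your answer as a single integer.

After op 1 (type): buf='abc' undo_depth=1 redo_depth=0
After op 2 (type): buf='abchi' undo_depth=2 redo_depth=0
After op 3 (undo): buf='abc' undo_depth=1 redo_depth=1
After op 4 (type): buf='abctwo' undo_depth=2 redo_depth=0
After op 5 (undo): buf='abc' undo_depth=1 redo_depth=1

Answer: 1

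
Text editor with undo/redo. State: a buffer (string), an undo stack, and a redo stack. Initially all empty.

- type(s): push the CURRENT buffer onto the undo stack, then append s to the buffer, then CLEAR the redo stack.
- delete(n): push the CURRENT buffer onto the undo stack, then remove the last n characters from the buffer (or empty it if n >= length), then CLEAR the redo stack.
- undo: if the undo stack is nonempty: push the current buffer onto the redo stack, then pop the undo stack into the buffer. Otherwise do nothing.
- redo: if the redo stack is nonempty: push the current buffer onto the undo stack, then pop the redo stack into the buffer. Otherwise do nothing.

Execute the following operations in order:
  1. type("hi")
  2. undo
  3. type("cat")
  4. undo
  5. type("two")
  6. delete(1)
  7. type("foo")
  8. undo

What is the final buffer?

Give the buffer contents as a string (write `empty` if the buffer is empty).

Answer: tw

Derivation:
After op 1 (type): buf='hi' undo_depth=1 redo_depth=0
After op 2 (undo): buf='(empty)' undo_depth=0 redo_depth=1
After op 3 (type): buf='cat' undo_depth=1 redo_depth=0
After op 4 (undo): buf='(empty)' undo_depth=0 redo_depth=1
After op 5 (type): buf='two' undo_depth=1 redo_depth=0
After op 6 (delete): buf='tw' undo_depth=2 redo_depth=0
After op 7 (type): buf='twfoo' undo_depth=3 redo_depth=0
After op 8 (undo): buf='tw' undo_depth=2 redo_depth=1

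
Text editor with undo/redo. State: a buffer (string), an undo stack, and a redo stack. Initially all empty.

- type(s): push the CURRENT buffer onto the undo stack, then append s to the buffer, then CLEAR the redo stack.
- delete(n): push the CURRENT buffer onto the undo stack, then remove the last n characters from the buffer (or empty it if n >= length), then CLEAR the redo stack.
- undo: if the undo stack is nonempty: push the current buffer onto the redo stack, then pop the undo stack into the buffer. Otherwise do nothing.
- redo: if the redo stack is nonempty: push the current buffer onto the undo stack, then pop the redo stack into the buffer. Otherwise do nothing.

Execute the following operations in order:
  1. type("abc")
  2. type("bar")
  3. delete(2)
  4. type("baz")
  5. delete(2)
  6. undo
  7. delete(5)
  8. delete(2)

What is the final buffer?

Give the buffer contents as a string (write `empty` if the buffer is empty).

After op 1 (type): buf='abc' undo_depth=1 redo_depth=0
After op 2 (type): buf='abcbar' undo_depth=2 redo_depth=0
After op 3 (delete): buf='abcb' undo_depth=3 redo_depth=0
After op 4 (type): buf='abcbbaz' undo_depth=4 redo_depth=0
After op 5 (delete): buf='abcbb' undo_depth=5 redo_depth=0
After op 6 (undo): buf='abcbbaz' undo_depth=4 redo_depth=1
After op 7 (delete): buf='ab' undo_depth=5 redo_depth=0
After op 8 (delete): buf='(empty)' undo_depth=6 redo_depth=0

Answer: empty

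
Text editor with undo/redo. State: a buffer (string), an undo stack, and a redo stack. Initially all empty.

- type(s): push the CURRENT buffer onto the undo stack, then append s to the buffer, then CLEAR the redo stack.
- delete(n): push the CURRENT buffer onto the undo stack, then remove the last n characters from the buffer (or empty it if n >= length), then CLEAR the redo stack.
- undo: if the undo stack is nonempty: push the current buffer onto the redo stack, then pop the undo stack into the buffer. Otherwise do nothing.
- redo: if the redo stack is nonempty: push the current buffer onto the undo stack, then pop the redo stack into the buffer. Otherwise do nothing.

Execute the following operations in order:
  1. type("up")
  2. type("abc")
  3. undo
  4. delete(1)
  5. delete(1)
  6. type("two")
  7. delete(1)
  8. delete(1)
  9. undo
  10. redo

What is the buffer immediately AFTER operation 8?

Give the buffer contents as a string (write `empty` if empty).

After op 1 (type): buf='up' undo_depth=1 redo_depth=0
After op 2 (type): buf='upabc' undo_depth=2 redo_depth=0
After op 3 (undo): buf='up' undo_depth=1 redo_depth=1
After op 4 (delete): buf='u' undo_depth=2 redo_depth=0
After op 5 (delete): buf='(empty)' undo_depth=3 redo_depth=0
After op 6 (type): buf='two' undo_depth=4 redo_depth=0
After op 7 (delete): buf='tw' undo_depth=5 redo_depth=0
After op 8 (delete): buf='t' undo_depth=6 redo_depth=0

Answer: t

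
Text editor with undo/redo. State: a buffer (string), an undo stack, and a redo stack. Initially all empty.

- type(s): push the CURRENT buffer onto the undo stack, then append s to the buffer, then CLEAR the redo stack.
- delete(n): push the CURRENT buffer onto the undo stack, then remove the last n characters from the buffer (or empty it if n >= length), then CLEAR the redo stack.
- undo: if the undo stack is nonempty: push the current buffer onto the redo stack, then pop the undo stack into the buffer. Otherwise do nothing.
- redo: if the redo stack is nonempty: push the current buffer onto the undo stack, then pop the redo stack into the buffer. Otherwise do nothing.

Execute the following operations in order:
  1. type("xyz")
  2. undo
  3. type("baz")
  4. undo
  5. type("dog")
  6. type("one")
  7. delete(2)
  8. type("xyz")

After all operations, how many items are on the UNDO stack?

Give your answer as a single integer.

Answer: 4

Derivation:
After op 1 (type): buf='xyz' undo_depth=1 redo_depth=0
After op 2 (undo): buf='(empty)' undo_depth=0 redo_depth=1
After op 3 (type): buf='baz' undo_depth=1 redo_depth=0
After op 4 (undo): buf='(empty)' undo_depth=0 redo_depth=1
After op 5 (type): buf='dog' undo_depth=1 redo_depth=0
After op 6 (type): buf='dogone' undo_depth=2 redo_depth=0
After op 7 (delete): buf='dogo' undo_depth=3 redo_depth=0
After op 8 (type): buf='dogoxyz' undo_depth=4 redo_depth=0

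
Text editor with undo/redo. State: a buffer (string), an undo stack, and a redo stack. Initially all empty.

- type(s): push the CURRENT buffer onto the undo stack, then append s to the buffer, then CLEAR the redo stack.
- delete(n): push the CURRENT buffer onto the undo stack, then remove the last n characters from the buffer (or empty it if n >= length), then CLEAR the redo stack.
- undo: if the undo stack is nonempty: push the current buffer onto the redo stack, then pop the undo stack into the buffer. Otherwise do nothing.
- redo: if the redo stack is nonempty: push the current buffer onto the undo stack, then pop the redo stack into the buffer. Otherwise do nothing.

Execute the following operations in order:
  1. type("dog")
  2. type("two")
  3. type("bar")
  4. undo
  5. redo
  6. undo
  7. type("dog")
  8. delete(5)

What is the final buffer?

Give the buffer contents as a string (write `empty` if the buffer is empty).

Answer: dogt

Derivation:
After op 1 (type): buf='dog' undo_depth=1 redo_depth=0
After op 2 (type): buf='dogtwo' undo_depth=2 redo_depth=0
After op 3 (type): buf='dogtwobar' undo_depth=3 redo_depth=0
After op 4 (undo): buf='dogtwo' undo_depth=2 redo_depth=1
After op 5 (redo): buf='dogtwobar' undo_depth=3 redo_depth=0
After op 6 (undo): buf='dogtwo' undo_depth=2 redo_depth=1
After op 7 (type): buf='dogtwodog' undo_depth=3 redo_depth=0
After op 8 (delete): buf='dogt' undo_depth=4 redo_depth=0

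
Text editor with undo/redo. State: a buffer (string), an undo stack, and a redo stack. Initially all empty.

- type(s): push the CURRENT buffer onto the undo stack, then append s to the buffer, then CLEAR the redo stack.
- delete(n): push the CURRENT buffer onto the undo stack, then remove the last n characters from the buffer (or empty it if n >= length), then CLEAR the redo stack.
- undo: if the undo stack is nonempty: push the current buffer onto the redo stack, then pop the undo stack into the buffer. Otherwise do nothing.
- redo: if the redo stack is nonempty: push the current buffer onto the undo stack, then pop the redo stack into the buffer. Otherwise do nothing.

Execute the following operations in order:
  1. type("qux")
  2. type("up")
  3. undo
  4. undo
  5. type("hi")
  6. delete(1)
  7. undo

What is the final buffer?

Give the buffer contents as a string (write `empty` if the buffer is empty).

Answer: hi

Derivation:
After op 1 (type): buf='qux' undo_depth=1 redo_depth=0
After op 2 (type): buf='quxup' undo_depth=2 redo_depth=0
After op 3 (undo): buf='qux' undo_depth=1 redo_depth=1
After op 4 (undo): buf='(empty)' undo_depth=0 redo_depth=2
After op 5 (type): buf='hi' undo_depth=1 redo_depth=0
After op 6 (delete): buf='h' undo_depth=2 redo_depth=0
After op 7 (undo): buf='hi' undo_depth=1 redo_depth=1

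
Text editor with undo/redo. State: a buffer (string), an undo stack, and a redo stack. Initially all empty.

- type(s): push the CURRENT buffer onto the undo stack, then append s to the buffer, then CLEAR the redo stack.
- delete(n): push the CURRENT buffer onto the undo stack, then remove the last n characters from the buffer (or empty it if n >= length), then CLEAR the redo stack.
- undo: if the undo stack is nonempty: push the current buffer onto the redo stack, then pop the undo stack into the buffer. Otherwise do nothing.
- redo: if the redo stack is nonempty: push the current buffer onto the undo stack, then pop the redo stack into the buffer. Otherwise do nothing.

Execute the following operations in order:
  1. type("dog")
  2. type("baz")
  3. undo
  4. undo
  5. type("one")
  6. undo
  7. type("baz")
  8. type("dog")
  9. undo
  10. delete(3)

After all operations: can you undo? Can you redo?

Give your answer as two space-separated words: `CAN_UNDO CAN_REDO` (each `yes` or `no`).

After op 1 (type): buf='dog' undo_depth=1 redo_depth=0
After op 2 (type): buf='dogbaz' undo_depth=2 redo_depth=0
After op 3 (undo): buf='dog' undo_depth=1 redo_depth=1
After op 4 (undo): buf='(empty)' undo_depth=0 redo_depth=2
After op 5 (type): buf='one' undo_depth=1 redo_depth=0
After op 6 (undo): buf='(empty)' undo_depth=0 redo_depth=1
After op 7 (type): buf='baz' undo_depth=1 redo_depth=0
After op 8 (type): buf='bazdog' undo_depth=2 redo_depth=0
After op 9 (undo): buf='baz' undo_depth=1 redo_depth=1
After op 10 (delete): buf='(empty)' undo_depth=2 redo_depth=0

Answer: yes no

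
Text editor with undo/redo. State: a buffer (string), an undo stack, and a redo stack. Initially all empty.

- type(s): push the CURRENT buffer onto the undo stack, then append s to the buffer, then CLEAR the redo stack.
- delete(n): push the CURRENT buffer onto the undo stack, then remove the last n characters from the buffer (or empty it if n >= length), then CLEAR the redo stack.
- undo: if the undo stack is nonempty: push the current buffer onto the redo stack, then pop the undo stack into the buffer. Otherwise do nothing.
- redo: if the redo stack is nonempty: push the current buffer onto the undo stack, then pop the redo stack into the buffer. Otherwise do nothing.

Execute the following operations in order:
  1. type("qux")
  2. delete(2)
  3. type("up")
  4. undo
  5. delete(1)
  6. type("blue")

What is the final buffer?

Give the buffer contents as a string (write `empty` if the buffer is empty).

After op 1 (type): buf='qux' undo_depth=1 redo_depth=0
After op 2 (delete): buf='q' undo_depth=2 redo_depth=0
After op 3 (type): buf='qup' undo_depth=3 redo_depth=0
After op 4 (undo): buf='q' undo_depth=2 redo_depth=1
After op 5 (delete): buf='(empty)' undo_depth=3 redo_depth=0
After op 6 (type): buf='blue' undo_depth=4 redo_depth=0

Answer: blue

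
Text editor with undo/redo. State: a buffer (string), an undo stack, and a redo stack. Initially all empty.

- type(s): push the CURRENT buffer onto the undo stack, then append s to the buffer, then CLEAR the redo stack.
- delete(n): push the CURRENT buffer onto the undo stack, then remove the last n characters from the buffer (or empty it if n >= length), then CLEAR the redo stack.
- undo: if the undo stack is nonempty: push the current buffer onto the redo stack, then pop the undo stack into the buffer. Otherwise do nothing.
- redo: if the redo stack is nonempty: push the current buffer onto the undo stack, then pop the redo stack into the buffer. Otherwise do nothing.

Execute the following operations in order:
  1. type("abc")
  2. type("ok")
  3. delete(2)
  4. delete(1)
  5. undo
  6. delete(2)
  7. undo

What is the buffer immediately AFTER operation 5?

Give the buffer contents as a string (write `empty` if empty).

After op 1 (type): buf='abc' undo_depth=1 redo_depth=0
After op 2 (type): buf='abcok' undo_depth=2 redo_depth=0
After op 3 (delete): buf='abc' undo_depth=3 redo_depth=0
After op 4 (delete): buf='ab' undo_depth=4 redo_depth=0
After op 5 (undo): buf='abc' undo_depth=3 redo_depth=1

Answer: abc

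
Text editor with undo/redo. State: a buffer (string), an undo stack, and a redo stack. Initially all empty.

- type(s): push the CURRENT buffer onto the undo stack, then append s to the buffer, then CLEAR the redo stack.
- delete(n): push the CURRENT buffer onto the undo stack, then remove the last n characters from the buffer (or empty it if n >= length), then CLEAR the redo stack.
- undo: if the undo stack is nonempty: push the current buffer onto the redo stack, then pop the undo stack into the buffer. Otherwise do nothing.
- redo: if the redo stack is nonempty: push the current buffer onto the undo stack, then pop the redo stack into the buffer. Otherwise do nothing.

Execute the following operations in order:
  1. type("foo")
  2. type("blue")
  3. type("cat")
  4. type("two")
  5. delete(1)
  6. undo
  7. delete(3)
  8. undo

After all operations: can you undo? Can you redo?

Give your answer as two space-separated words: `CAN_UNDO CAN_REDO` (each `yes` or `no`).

Answer: yes yes

Derivation:
After op 1 (type): buf='foo' undo_depth=1 redo_depth=0
After op 2 (type): buf='fooblue' undo_depth=2 redo_depth=0
After op 3 (type): buf='foobluecat' undo_depth=3 redo_depth=0
After op 4 (type): buf='foobluecattwo' undo_depth=4 redo_depth=0
After op 5 (delete): buf='foobluecattw' undo_depth=5 redo_depth=0
After op 6 (undo): buf='foobluecattwo' undo_depth=4 redo_depth=1
After op 7 (delete): buf='foobluecat' undo_depth=5 redo_depth=0
After op 8 (undo): buf='foobluecattwo' undo_depth=4 redo_depth=1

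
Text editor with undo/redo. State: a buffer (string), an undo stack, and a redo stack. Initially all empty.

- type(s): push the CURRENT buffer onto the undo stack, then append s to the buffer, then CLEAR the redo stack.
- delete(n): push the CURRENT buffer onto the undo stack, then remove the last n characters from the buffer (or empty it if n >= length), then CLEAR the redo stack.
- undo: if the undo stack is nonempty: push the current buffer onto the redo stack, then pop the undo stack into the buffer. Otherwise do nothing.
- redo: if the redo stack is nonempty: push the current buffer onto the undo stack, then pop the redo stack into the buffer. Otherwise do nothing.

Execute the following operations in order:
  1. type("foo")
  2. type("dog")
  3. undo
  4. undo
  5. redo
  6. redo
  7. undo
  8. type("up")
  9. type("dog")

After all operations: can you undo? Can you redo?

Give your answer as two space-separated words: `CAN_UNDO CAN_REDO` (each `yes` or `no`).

Answer: yes no

Derivation:
After op 1 (type): buf='foo' undo_depth=1 redo_depth=0
After op 2 (type): buf='foodog' undo_depth=2 redo_depth=0
After op 3 (undo): buf='foo' undo_depth=1 redo_depth=1
After op 4 (undo): buf='(empty)' undo_depth=0 redo_depth=2
After op 5 (redo): buf='foo' undo_depth=1 redo_depth=1
After op 6 (redo): buf='foodog' undo_depth=2 redo_depth=0
After op 7 (undo): buf='foo' undo_depth=1 redo_depth=1
After op 8 (type): buf='fooup' undo_depth=2 redo_depth=0
After op 9 (type): buf='fooupdog' undo_depth=3 redo_depth=0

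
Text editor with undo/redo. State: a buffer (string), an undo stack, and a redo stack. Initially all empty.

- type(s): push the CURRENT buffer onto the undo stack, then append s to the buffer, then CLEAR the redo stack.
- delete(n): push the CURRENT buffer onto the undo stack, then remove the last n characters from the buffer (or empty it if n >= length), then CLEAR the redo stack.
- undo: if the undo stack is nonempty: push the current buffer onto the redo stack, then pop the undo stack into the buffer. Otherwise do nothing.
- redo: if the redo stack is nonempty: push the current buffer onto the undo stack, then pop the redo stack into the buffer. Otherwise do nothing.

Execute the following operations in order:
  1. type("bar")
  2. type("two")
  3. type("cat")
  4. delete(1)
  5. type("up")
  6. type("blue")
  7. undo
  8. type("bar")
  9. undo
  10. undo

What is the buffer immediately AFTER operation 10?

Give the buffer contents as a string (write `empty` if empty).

After op 1 (type): buf='bar' undo_depth=1 redo_depth=0
After op 2 (type): buf='bartwo' undo_depth=2 redo_depth=0
After op 3 (type): buf='bartwocat' undo_depth=3 redo_depth=0
After op 4 (delete): buf='bartwoca' undo_depth=4 redo_depth=0
After op 5 (type): buf='bartwocaup' undo_depth=5 redo_depth=0
After op 6 (type): buf='bartwocaupblue' undo_depth=6 redo_depth=0
After op 7 (undo): buf='bartwocaup' undo_depth=5 redo_depth=1
After op 8 (type): buf='bartwocaupbar' undo_depth=6 redo_depth=0
After op 9 (undo): buf='bartwocaup' undo_depth=5 redo_depth=1
After op 10 (undo): buf='bartwoca' undo_depth=4 redo_depth=2

Answer: bartwoca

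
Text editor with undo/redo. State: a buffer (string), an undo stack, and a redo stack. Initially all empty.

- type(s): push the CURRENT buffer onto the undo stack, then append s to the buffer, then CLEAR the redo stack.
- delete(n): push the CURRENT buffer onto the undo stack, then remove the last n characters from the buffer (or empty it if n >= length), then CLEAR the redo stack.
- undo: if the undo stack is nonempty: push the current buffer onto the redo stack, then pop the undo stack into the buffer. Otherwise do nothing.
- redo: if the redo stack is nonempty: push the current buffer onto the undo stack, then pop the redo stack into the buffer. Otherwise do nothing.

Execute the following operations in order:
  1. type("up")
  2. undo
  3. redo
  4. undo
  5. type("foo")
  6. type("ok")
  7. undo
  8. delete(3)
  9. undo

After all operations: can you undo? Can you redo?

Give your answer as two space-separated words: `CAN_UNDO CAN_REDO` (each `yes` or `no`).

After op 1 (type): buf='up' undo_depth=1 redo_depth=0
After op 2 (undo): buf='(empty)' undo_depth=0 redo_depth=1
After op 3 (redo): buf='up' undo_depth=1 redo_depth=0
After op 4 (undo): buf='(empty)' undo_depth=0 redo_depth=1
After op 5 (type): buf='foo' undo_depth=1 redo_depth=0
After op 6 (type): buf='foook' undo_depth=2 redo_depth=0
After op 7 (undo): buf='foo' undo_depth=1 redo_depth=1
After op 8 (delete): buf='(empty)' undo_depth=2 redo_depth=0
After op 9 (undo): buf='foo' undo_depth=1 redo_depth=1

Answer: yes yes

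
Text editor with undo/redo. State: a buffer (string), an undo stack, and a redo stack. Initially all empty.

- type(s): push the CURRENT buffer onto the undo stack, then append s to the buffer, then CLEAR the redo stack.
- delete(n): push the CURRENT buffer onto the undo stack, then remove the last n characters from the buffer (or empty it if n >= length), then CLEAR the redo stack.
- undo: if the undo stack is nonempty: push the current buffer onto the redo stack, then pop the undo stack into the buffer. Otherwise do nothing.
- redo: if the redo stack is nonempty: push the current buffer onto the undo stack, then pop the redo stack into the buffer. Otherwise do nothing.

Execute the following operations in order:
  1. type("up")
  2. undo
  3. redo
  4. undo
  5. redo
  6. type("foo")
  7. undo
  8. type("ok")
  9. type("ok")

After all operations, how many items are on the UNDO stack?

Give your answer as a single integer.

Answer: 3

Derivation:
After op 1 (type): buf='up' undo_depth=1 redo_depth=0
After op 2 (undo): buf='(empty)' undo_depth=0 redo_depth=1
After op 3 (redo): buf='up' undo_depth=1 redo_depth=0
After op 4 (undo): buf='(empty)' undo_depth=0 redo_depth=1
After op 5 (redo): buf='up' undo_depth=1 redo_depth=0
After op 6 (type): buf='upfoo' undo_depth=2 redo_depth=0
After op 7 (undo): buf='up' undo_depth=1 redo_depth=1
After op 8 (type): buf='upok' undo_depth=2 redo_depth=0
After op 9 (type): buf='upokok' undo_depth=3 redo_depth=0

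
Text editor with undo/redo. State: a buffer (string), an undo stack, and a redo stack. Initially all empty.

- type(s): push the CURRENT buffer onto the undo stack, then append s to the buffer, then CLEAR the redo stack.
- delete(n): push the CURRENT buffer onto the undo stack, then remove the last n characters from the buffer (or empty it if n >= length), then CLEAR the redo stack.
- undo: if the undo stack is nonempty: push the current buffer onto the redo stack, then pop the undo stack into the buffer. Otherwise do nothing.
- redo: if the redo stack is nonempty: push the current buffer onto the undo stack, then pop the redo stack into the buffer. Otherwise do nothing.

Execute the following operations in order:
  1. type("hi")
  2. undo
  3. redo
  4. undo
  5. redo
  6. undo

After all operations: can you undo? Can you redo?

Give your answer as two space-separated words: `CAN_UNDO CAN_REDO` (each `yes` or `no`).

Answer: no yes

Derivation:
After op 1 (type): buf='hi' undo_depth=1 redo_depth=0
After op 2 (undo): buf='(empty)' undo_depth=0 redo_depth=1
After op 3 (redo): buf='hi' undo_depth=1 redo_depth=0
After op 4 (undo): buf='(empty)' undo_depth=0 redo_depth=1
After op 5 (redo): buf='hi' undo_depth=1 redo_depth=0
After op 6 (undo): buf='(empty)' undo_depth=0 redo_depth=1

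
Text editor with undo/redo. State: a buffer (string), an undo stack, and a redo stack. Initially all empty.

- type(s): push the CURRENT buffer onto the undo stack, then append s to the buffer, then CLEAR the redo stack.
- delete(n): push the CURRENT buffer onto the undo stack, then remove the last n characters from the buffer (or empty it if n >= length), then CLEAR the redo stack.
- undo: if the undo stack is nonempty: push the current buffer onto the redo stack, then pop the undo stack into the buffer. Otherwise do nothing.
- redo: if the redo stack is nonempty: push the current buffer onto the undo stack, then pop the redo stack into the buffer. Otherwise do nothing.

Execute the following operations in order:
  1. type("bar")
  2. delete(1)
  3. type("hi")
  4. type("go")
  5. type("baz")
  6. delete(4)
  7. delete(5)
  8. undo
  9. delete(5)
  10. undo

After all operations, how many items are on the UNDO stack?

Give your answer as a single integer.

Answer: 6

Derivation:
After op 1 (type): buf='bar' undo_depth=1 redo_depth=0
After op 2 (delete): buf='ba' undo_depth=2 redo_depth=0
After op 3 (type): buf='bahi' undo_depth=3 redo_depth=0
After op 4 (type): buf='bahigo' undo_depth=4 redo_depth=0
After op 5 (type): buf='bahigobaz' undo_depth=5 redo_depth=0
After op 6 (delete): buf='bahig' undo_depth=6 redo_depth=0
After op 7 (delete): buf='(empty)' undo_depth=7 redo_depth=0
After op 8 (undo): buf='bahig' undo_depth=6 redo_depth=1
After op 9 (delete): buf='(empty)' undo_depth=7 redo_depth=0
After op 10 (undo): buf='bahig' undo_depth=6 redo_depth=1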